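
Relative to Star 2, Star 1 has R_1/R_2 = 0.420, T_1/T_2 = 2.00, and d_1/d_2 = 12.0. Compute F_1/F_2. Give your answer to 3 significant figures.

0.0196

L_1/L_2 = (R_1/R_2)²(T_1/T_2)⁴ = (0.420)² × (2.00)⁴ = 2.822.
F_1/F_2 = (L_1/L_2)/(d_1/d_2)² = 2.822 / (12.0)² = 0.01960.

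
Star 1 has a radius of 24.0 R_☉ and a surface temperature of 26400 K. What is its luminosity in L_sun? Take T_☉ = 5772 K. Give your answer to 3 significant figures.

L/L_☉ = (R/R_☉)² (T/T_☉)⁴ = (24.0)² × (26400/5772)⁴
       = 576.0 × (4.574)⁴ = 576.0 × 437.6 = 2.521×10^5.

2.52×10^5 L_sun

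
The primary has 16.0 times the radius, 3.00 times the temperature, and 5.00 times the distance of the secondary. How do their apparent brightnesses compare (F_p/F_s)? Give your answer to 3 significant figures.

829

L_p/L_s = (R_p/R_s)²(T_p/T_s)⁴ = (16.0)² × (3.00)⁴ = 2.074×10^4.
F_p/F_s = (L_p/L_s)/(d_p/d_s)² = 2.074×10^4 / (5.00)² = 829.4.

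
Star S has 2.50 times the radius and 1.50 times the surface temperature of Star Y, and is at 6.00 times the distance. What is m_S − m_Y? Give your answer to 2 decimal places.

L_S/L_Y = (2.50)²(1.50)⁴ = 31.64.
F_S/F_Y = (L_S/L_Y)/(d_S/d_Y)² = 31.64/36.00 = 0.8789.
m_S − m_Y = −2.5 log₁₀(0.8789) = 0.14.

0.14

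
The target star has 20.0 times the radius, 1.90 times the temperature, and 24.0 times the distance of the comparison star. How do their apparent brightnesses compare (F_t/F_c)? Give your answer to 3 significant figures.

9.05

L_t/L_c = (R_t/R_c)²(T_t/T_c)⁴ = (20.0)² × (1.90)⁴ = 5213.
F_t/F_c = (L_t/L_c)/(d_t/d_c)² = 5213 / (24.0)² = 9.050.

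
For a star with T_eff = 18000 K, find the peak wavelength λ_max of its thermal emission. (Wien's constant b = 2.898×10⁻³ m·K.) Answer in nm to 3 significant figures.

161 nm

λ_max = b/T = 2.898×10⁻³ / 18000 = 1.61×10^-7 m = 161.0 nm.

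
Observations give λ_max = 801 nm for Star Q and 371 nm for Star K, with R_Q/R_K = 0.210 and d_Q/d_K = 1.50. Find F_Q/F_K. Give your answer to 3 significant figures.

Wien's law: T_Q/T_K = λ_K/λ_Q = 371/801 = 0.4632.
L_Q/L_K = (R_Q/R_K)²(T_Q/T_K)⁴ = (0.210)²(0.4632)⁴ = 0.002030.
F_Q/F_K = (L_Q/L_K)/(d_Q/d_K)² = 0.002030/(1.50)² = 9.020×10^-4.

9.02×10^-4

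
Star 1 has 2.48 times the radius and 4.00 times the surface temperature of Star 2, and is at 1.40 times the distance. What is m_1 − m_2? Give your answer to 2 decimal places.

L_1/L_2 = (2.48)²(4.00)⁴ = 1575.
F_1/F_2 = (L_1/L_2)/(d_1/d_2)² = 1575/1.960 = 803.3.
m_1 − m_2 = −2.5 log₁₀(803.3) = -7.26.

-7.26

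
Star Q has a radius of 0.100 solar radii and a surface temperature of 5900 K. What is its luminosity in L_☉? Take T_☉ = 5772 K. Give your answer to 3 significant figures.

L/L_☉ = (R/R_☉)² (T/T_☉)⁴ = (0.100)² × (5900/5772)⁴
       = 0.01000 × (1.022)⁴ = 0.01000 × 1.092 = 0.01092.

0.0109 L_☉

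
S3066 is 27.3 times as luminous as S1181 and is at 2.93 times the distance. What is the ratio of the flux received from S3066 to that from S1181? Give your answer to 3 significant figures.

F = L/(4πd²), so F_S3066/F_S1181 = (L_S3066/L_S1181) / (d_S3066/d_S1181)²
= 27.3 / (2.93)² = 27.3 / 8.585 = 3.180.

3.18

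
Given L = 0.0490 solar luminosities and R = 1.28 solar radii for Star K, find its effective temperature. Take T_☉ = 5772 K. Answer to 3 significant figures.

2.40×10^3 K

T/T_☉ = (L/L_☉)^(1/4) / (R/R_☉)^(1/2)
T = 5772 × (0.0490)^(1/4) / √(1.28) = 5772 × 0.4705 / 1.131 = 2400 K.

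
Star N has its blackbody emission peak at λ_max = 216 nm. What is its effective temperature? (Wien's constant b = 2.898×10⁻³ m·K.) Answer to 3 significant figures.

T = b/λ_max = 2.898×10⁻³ / (216×10⁻⁹) = 1.342×10^4 K.

1.34×10^4 K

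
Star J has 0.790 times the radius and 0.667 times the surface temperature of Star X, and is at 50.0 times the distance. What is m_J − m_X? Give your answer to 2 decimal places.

L_J/L_X = (0.790)²(0.667)⁴ = 0.1235.
F_J/F_X = (L_J/L_X)/(d_J/d_X)² = 0.1235/2500 = 4.941×10^-5.
m_J − m_X = −2.5 log₁₀(4.941×10^-5) = 10.77.

10.77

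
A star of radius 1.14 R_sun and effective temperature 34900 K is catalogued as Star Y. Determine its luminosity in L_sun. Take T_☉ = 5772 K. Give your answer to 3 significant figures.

1.74×10^3 L_sun

L/L_☉ = (R/R_☉)² (T/T_☉)⁴ = (1.14)² × (34900/5772)⁴
       = 1.300 × (6.046)⁴ = 1.300 × 1337 = 1737.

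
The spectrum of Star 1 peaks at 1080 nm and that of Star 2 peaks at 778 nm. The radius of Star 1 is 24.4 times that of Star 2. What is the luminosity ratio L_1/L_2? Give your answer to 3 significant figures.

160

Wien's law gives T ∝ 1/λ_max, so T_1/T_2 = λ_2/λ_1 = 778/1080 = 0.7204.
Then L ∝ R²T⁴ gives L_1/L_2 = (24.4)² × (0.7204)⁴ = 595.4 × 0.2693 = 160.3.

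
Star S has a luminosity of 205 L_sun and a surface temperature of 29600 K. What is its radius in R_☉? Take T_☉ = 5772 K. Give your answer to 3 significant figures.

0.544 R_☉

R/R_☉ = √(L/L_☉) / (T/T_☉)² = √(205) / (5.128)²
       = 14.32 / 26.30 = 0.5444.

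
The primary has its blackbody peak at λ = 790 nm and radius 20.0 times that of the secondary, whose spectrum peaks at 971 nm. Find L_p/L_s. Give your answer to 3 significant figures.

Wien's law gives T ∝ 1/λ_max, so T_p/T_s = λ_s/λ_p = 971/790 = 1.229.
Then L ∝ R²T⁴ gives L_p/L_s = (20.0)² × (1.229)⁴ = 400.0 × 2.282 = 912.9.

913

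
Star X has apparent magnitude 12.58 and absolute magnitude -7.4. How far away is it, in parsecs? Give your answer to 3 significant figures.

m − M = 5 log₁₀(d/10 pc)
12.58 − (-7.4) = 19.98 = 5 log₁₀(d/10)
d = 10 × 10^(19.98/5) = 10 × 10^3.996 = 9.908×10^4 pc.

9.91×10^4 pc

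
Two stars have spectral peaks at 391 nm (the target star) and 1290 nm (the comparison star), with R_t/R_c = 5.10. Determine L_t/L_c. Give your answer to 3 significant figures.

Wien's law gives T ∝ 1/λ_max, so T_t/T_c = λ_c/λ_t = 1290/391 = 3.299.
Then L ∝ R²T⁴ gives L_t/L_c = (5.10)² × (3.299)⁴ = 26.01 × 118.5 = 3082.

3.08×10^3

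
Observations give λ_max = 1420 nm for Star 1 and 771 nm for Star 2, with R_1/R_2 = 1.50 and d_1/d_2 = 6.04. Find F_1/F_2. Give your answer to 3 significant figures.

0.00536

Wien's law: T_1/T_2 = λ_2/λ_1 = 771/1420 = 0.5430.
L_1/L_2 = (R_1/R_2)²(T_1/T_2)⁴ = (1.50)²(0.5430)⁴ = 0.1955.
F_1/F_2 = (L_1/L_2)/(d_1/d_2)² = 0.1955/(6.04)² = 0.005360.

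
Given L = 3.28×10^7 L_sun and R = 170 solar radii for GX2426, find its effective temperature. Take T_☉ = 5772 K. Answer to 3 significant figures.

3.35×10^4 K

T/T_☉ = (L/L_☉)^(1/4) / (R/R_☉)^(1/2)
T = 5772 × (3.28×10^7)^(1/4) / √(170) = 5772 × 75.68 / 13.04 = 3.350×10^4 K.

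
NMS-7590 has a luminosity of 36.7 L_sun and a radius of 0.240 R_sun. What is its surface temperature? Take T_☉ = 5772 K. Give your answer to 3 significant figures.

2.90×10^4 K

T/T_☉ = (L/L_☉)^(1/4) / (R/R_☉)^(1/2)
T = 5772 × (36.7)^(1/4) / √(0.240) = 5772 × 2.461 / 0.4899 = 2.900×10^4 K.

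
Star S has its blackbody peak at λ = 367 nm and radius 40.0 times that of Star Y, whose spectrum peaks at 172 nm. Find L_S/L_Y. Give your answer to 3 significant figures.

77.2

Wien's law gives T ∝ 1/λ_max, so T_S/T_Y = λ_Y/λ_S = 172/367 = 0.4687.
Then L ∝ R²T⁴ gives L_S/L_Y = (40.0)² × (0.4687)⁴ = 1600 × 0.04824 = 77.19.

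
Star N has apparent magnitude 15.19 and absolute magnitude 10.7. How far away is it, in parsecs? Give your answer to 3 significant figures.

79.1 pc

m − M = 5 log₁₀(d/10 pc)
15.19 − (10.7) = 4.49 = 5 log₁₀(d/10)
d = 10 × 10^(4.49/5) = 10 × 10^0.898 = 79.07 pc.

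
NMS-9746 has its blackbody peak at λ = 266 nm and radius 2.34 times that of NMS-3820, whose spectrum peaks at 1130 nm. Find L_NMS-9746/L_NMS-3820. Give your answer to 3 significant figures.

Wien's law gives T ∝ 1/λ_max, so T_NMS-9746/T_NMS-3820 = λ_NMS-3820/λ_NMS-9746 = 1130/266 = 4.248.
Then L ∝ R²T⁴ gives L_NMS-9746/L_NMS-3820 = (2.34)² × (4.248)⁴ = 5.476 × 325.7 = 1783.

1.78×10^3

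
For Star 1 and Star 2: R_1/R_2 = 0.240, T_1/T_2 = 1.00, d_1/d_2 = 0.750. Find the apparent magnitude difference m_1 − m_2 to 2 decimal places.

L_1/L_2 = (0.240)²(1.00)⁴ = 0.05760.
F_1/F_2 = (L_1/L_2)/(d_1/d_2)² = 0.05760/0.5625 = 0.1024.
m_1 − m_2 = −2.5 log₁₀(0.1024) = 2.47.

2.47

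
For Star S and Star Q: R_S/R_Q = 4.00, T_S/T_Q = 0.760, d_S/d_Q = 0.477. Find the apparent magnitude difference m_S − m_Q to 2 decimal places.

-3.43

L_S/L_Q = (4.00)²(0.760)⁴ = 5.338.
F_S/F_Q = (L_S/L_Q)/(d_S/d_Q)² = 5.338/0.2275 = 23.46.
m_S − m_Q = −2.5 log₁₀(23.46) = -3.43.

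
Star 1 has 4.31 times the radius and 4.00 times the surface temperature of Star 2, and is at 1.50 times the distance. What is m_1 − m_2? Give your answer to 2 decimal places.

-8.31

L_1/L_2 = (4.31)²(4.00)⁴ = 4755.
F_1/F_2 = (L_1/L_2)/(d_1/d_2)² = 4755/2.250 = 2114.
m_1 − m_2 = −2.5 log₁₀(2114) = -8.31.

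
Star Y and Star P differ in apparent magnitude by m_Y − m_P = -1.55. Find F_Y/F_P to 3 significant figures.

F_Y/F_P = 10^(−(m_Y − m_P)/2.5) = 10^(1.55/2.5) = 10^0.620 = 4.169.

4.17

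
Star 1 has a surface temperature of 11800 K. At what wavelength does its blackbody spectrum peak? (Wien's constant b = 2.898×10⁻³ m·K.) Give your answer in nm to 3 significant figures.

246 nm

λ_max = b/T = 2.898×10⁻³ / 11800 = 2.46×10^-7 m = 245.6 nm.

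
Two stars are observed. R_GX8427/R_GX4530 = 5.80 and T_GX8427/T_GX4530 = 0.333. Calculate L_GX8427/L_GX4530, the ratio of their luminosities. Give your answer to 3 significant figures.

0.414

From the Stefan–Boltzmann law, L ∝ R²T⁴, so
L_GX8427/L_GX4530 = (R_GX8427/R_GX4530)² (T_GX8427/T_GX4530)⁴ = (5.80)² × (0.333)⁴ = 33.64 × 0.01230 = 0.4136.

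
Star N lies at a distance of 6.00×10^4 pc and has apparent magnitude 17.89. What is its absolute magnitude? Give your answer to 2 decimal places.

-1.00

M = m − 5 log₁₀(d/10 pc) = 17.89 − 5 log₁₀(6.00×10^4/10)
  = 17.89 − 5 × 3.778 = 17.89 − 18.89 = -1.00.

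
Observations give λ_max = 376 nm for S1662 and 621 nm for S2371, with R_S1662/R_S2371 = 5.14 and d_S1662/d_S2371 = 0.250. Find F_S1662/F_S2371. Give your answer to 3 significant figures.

3.15×10^3

Wien's law: T_S1662/T_S2371 = λ_S2371/λ_S1662 = 621/376 = 1.652.
L_S1662/L_S2371 = (R_S1662/R_S2371)²(T_S1662/T_S2371)⁴ = (5.14)²(1.652)⁴ = 196.6.
F_S1662/F_S2371 = (L_S1662/L_S2371)/(d_S1662/d_S2371)² = 196.6/(0.250)² = 3145.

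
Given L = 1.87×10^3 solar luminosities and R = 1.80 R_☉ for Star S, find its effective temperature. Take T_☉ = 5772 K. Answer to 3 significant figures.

T/T_☉ = (L/L_☉)^(1/4) / (R/R_☉)^(1/2)
T = 5772 × (1.87×10^3)^(1/4) / √(1.80) = 5772 × 6.576 / 1.342 = 2.829×10^4 K.

2.83×10^4 K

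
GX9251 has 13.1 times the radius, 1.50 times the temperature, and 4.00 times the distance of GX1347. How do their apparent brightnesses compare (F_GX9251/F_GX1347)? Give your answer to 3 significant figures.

54.3

L_GX9251/L_GX1347 = (R_GX9251/R_GX1347)²(T_GX9251/T_GX1347)⁴ = (13.1)² × (1.50)⁴ = 868.8.
F_GX9251/F_GX1347 = (L_GX9251/L_GX1347)/(d_GX9251/d_GX1347)² = 868.8 / (4.00)² = 54.30.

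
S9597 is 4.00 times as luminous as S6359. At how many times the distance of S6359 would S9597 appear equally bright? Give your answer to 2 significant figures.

Equal flux requires L_S9597/d_S9597² = L_S6359/d_S6359², so d_S9597/d_S6359 = √(L_S9597/L_S6359)
= √(4.00) = 2.000.

2.0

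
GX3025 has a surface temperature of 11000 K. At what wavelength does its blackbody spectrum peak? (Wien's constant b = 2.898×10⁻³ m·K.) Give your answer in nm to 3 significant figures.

263 nm

λ_max = b/T = 2.898×10⁻³ / 11000 = 2.63×10^-7 m = 263.5 nm.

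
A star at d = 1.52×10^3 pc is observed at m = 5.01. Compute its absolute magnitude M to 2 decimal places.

-5.90

M = m − 5 log₁₀(d/10 pc) = 5.01 − 5 log₁₀(1.52×10^3/10)
  = 5.01 − 5 × 2.182 = 5.01 − 10.91 = -5.90.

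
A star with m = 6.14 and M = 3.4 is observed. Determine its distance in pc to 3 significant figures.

35.3 pc

m − M = 5 log₁₀(d/10 pc)
6.14 − (3.4) = 2.74 = 5 log₁₀(d/10)
d = 10 × 10^(2.74/5) = 10 × 10^0.548 = 35.32 pc.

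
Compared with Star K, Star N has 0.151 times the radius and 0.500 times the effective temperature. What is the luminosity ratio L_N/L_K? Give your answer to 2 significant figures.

0.0014

From the Stefan–Boltzmann law, L ∝ R²T⁴, so
L_N/L_K = (R_N/R_K)² (T_N/T_K)⁴ = (0.151)² × (0.500)⁴ = 0.02280 × 0.06250 = 0.001425.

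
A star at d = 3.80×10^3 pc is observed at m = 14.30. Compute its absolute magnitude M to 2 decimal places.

M = m − 5 log₁₀(d/10 pc) = 14.30 − 5 log₁₀(3.80×10^3/10)
  = 14.30 − 5 × 2.580 = 14.30 − 12.90 = 1.40.

1.40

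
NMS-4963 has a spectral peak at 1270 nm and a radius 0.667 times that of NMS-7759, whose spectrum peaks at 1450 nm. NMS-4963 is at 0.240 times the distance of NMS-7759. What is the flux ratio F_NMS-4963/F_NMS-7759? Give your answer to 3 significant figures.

13.1

Wien's law: T_NMS-4963/T_NMS-7759 = λ_NMS-7759/λ_NMS-4963 = 1450/1270 = 1.142.
L_NMS-4963/L_NMS-7759 = (R_NMS-4963/R_NMS-7759)²(T_NMS-4963/T_NMS-7759)⁴ = (0.667)²(1.142)⁴ = 0.7560.
F_NMS-4963/F_NMS-7759 = (L_NMS-4963/L_NMS-7759)/(d_NMS-4963/d_NMS-7759)² = 0.7560/(0.240)² = 13.12.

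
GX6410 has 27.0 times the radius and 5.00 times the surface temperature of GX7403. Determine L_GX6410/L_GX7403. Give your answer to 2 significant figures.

From the Stefan–Boltzmann law, L ∝ R²T⁴, so
L_GX6410/L_GX7403 = (R_GX6410/R_GX7403)² (T_GX6410/T_GX7403)⁴ = (27.0)² × (5.00)⁴ = 729.0 × 625.0 = 4.556×10^5.

4.6×10^5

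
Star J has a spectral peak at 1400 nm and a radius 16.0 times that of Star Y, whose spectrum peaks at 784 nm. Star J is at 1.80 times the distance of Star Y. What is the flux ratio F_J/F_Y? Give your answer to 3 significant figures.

Wien's law: T_J/T_Y = λ_Y/λ_J = 784/1400 = 0.5600.
L_J/L_Y = (R_J/R_Y)²(T_J/T_Y)⁴ = (16.0)²(0.5600)⁴ = 25.18.
F_J/F_Y = (L_J/L_Y)/(d_J/d_Y)² = 25.18/(1.80)² = 7.770.

7.77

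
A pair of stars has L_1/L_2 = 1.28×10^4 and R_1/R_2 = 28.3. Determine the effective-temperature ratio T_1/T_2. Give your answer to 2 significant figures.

2.0

L ∝ R²T⁴ gives T ∝ (L/R²)^(1/4), so
T_1/T_2 = (1.28×10^4 / 28.3²)^(1/4) = (15.98)^(1/4) = 1.999.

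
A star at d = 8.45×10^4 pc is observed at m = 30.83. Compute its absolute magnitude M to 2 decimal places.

M = m − 5 log₁₀(d/10 pc) = 30.83 − 5 log₁₀(8.45×10^4/10)
  = 30.83 − 5 × 3.927 = 30.83 − 19.63 = 11.20.

11.20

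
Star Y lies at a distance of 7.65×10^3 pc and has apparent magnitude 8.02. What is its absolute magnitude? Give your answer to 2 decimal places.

M = m − 5 log₁₀(d/10 pc) = 8.02 − 5 log₁₀(7.65×10^3/10)
  = 8.02 − 5 × 2.884 = 8.02 − 14.42 = -6.40.

-6.40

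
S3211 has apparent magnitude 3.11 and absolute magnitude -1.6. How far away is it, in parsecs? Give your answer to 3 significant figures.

87.5 pc

m − M = 5 log₁₀(d/10 pc)
3.11 − (-1.6) = 4.71 = 5 log₁₀(d/10)
d = 10 × 10^(4.71/5) = 10 × 10^0.942 = 87.50 pc.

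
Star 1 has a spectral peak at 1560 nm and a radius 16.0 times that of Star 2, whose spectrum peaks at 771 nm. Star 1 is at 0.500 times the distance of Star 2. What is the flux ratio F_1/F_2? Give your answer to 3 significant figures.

Wien's law: T_1/T_2 = λ_2/λ_1 = 771/1560 = 0.4942.
L_1/L_2 = (R_1/R_2)²(T_1/T_2)⁴ = (16.0)²(0.4942)⁴ = 15.27.
F_1/F_2 = (L_1/L_2)/(d_1/d_2)² = 15.27/(0.500)² = 61.10.

61.1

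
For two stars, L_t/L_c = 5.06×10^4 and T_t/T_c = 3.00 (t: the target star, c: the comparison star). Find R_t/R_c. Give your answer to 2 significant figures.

25

L ∝ R²T⁴ gives R ∝ √L / T², so
R_t/R_c = √(5.06×10^4) / (3.00)² = 224.9 / 9.000 = 24.99.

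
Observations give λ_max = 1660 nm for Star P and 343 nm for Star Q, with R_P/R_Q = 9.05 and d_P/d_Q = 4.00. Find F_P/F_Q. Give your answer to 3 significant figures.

0.00933

Wien's law: T_P/T_Q = λ_Q/λ_P = 343/1660 = 0.2066.
L_P/L_Q = (R_P/R_Q)²(T_P/T_Q)⁴ = (9.05)²(0.2066)⁴ = 0.1493.
F_P/F_Q = (L_P/L_Q)/(d_P/d_Q)² = 0.1493/(4.00)² = 0.009331.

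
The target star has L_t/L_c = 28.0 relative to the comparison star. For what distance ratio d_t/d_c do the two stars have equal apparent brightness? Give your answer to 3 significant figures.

5.29

Equal flux requires L_t/d_t² = L_c/d_c², so d_t/d_c = √(L_t/L_c)
= √(28.0) = 5.292.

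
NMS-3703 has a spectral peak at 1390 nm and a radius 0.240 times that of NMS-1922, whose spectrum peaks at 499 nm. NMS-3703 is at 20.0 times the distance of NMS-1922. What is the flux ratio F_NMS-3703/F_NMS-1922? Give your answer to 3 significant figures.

Wien's law: T_NMS-3703/T_NMS-1922 = λ_NMS-1922/λ_NMS-3703 = 499/1390 = 0.3590.
L_NMS-3703/L_NMS-1922 = (R_NMS-3703/R_NMS-1922)²(T_NMS-3703/T_NMS-1922)⁴ = (0.240)²(0.3590)⁴ = 9.567×10^-4.
F_NMS-3703/F_NMS-1922 = (L_NMS-3703/L_NMS-1922)/(d_NMS-3703/d_NMS-1922)² = 9.567×10^-4/(20.0)² = 2.392×10^-6.

2.39×10^-6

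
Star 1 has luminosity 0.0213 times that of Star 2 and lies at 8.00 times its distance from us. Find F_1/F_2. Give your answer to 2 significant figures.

F = L/(4πd²), so F_1/F_2 = (L_1/L_2) / (d_1/d_2)²
= 0.0213 / (8.00)² = 0.0213 / 64.00 = 3.328×10^-4.

3.3×10^-4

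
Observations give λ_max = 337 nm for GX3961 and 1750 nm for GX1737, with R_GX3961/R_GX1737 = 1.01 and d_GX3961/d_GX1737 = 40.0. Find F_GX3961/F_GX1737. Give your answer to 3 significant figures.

Wien's law: T_GX3961/T_GX1737 = λ_GX1737/λ_GX3961 = 1750/337 = 5.193.
L_GX3961/L_GX1737 = (R_GX3961/R_GX1737)²(T_GX3961/T_GX1737)⁴ = (1.01)²(5.193)⁴ = 741.8.
F_GX3961/F_GX1737 = (L_GX3961/L_GX1737)/(d_GX3961/d_GX1737)² = 741.8/(40.0)² = 0.4636.

0.464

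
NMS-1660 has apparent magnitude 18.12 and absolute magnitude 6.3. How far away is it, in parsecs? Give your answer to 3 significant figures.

2.31×10^3 pc

m − M = 5 log₁₀(d/10 pc)
18.12 − (6.3) = 11.82 = 5 log₁₀(d/10)
d = 10 × 10^(11.82/5) = 10 × 10^2.364 = 2312 pc.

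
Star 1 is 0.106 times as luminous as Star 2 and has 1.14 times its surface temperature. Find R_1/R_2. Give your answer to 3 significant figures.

0.251

L ∝ R²T⁴ gives R ∝ √L / T², so
R_1/R_2 = √(0.106) / (1.14)² = 0.3256 / 1.300 = 0.2505.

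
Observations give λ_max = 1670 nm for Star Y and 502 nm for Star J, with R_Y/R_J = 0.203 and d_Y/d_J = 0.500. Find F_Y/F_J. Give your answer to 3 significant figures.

Wien's law: T_Y/T_J = λ_J/λ_Y = 502/1670 = 0.3006.
L_Y/L_J = (R_Y/R_J)²(T_Y/T_J)⁴ = (0.203)²(0.3006)⁴ = 3.365×10^-4.
F_Y/F_J = (L_Y/L_J)/(d_Y/d_J)² = 3.365×10^-4/(0.500)² = 0.001346.

0.00135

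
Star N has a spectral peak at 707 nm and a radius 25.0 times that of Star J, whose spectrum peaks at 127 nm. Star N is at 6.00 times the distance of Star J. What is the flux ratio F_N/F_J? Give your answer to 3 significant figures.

Wien's law: T_N/T_J = λ_J/λ_N = 127/707 = 0.1796.
L_N/L_J = (R_N/R_J)²(T_N/T_J)⁴ = (25.0)²(0.1796)⁴ = 0.6508.
F_N/F_J = (L_N/L_J)/(d_N/d_J)² = 0.6508/(6.00)² = 0.01808.

0.0181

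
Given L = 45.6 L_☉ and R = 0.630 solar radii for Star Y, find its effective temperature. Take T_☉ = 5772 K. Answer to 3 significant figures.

T/T_☉ = (L/L_☉)^(1/4) / (R/R_☉)^(1/2)
T = 5772 × (45.6)^(1/4) / √(0.630) = 5772 × 2.599 / 0.7937 = 1.890×10^4 K.

1.89×10^4 K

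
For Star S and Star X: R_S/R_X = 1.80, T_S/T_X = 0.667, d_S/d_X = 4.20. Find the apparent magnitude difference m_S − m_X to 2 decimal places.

L_S/L_X = (1.80)²(0.667)⁴ = 0.6413.
F_S/F_X = (L_S/L_X)/(d_S/d_X)² = 0.6413/17.64 = 0.03635.
m_S − m_X = −2.5 log₁₀(0.03635) = 3.60.

3.60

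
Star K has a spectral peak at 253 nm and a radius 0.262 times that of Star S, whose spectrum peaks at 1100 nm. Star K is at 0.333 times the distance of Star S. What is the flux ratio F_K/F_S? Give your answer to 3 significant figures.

221

Wien's law: T_K/T_S = λ_S/λ_K = 1100/253 = 4.348.
L_K/L_S = (R_K/R_S)²(T_K/T_S)⁴ = (0.262)²(4.348)⁴ = 24.53.
F_K/F_S = (L_K/L_S)/(d_K/d_S)² = 24.53/(0.333)² = 221.2.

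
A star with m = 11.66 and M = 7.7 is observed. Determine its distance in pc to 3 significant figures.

m − M = 5 log₁₀(d/10 pc)
11.66 − (7.7) = 3.96 = 5 log₁₀(d/10)
d = 10 × 10^(3.96/5) = 10 × 10^0.792 = 61.94 pc.

61.9 pc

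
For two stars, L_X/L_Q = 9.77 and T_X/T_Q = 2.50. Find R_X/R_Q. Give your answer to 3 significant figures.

L ∝ R²T⁴ gives R ∝ √L / T², so
R_X/R_Q = √(9.77) / (2.50)² = 3.126 / 6.250 = 0.5001.

0.500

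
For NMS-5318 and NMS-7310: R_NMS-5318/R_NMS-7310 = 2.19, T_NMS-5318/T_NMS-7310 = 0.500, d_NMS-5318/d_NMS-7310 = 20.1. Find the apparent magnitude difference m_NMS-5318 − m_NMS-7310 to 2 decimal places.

7.82

L_NMS-5318/L_NMS-7310 = (2.19)²(0.500)⁴ = 0.2998.
F_NMS-5318/F_NMS-7310 = (L_NMS-5318/L_NMS-7310)/(d_NMS-5318/d_NMS-7310)² = 0.2998/404.0 = 7.420×10^-4.
m_NMS-5318 − m_NMS-7310 = −2.5 log₁₀(7.420×10^-4) = 7.82.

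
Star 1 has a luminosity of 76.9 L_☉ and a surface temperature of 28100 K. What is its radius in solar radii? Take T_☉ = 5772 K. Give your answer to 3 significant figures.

R/R_☉ = √(L/L_☉) / (T/T_☉)² = √(76.9) / (4.868)²
       = 8.769 / 23.70 = 0.3700.

0.370 solar radii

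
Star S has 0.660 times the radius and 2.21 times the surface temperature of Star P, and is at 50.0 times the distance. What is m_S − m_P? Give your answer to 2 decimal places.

L_S/L_P = (0.660)²(2.21)⁴ = 10.39.
F_S/F_P = (L_S/L_P)/(d_S/d_P)² = 10.39/2500 = 0.004156.
m_S − m_P = −2.5 log₁₀(0.004156) = 5.95.

5.95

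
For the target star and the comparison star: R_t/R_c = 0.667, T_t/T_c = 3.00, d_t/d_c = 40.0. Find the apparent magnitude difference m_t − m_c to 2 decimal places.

L_t/L_c = (0.667)²(3.00)⁴ = 36.04.
F_t/F_c = (L_t/L_c)/(d_t/d_c)² = 36.04/1600 = 0.02252.
m_t − m_c = −2.5 log₁₀(0.02252) = 4.12.

4.12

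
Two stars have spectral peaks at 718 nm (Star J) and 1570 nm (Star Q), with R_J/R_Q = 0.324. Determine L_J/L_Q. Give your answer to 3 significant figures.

2.40

Wien's law gives T ∝ 1/λ_max, so T_J/T_Q = λ_Q/λ_J = 1570/718 = 2.187.
Then L ∝ R²T⁴ gives L_J/L_Q = (0.324)² × (2.187)⁴ = 0.1050 × 22.86 = 2.400.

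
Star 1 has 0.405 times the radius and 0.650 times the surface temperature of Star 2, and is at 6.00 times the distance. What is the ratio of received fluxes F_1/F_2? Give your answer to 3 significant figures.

L_1/L_2 = (R_1/R_2)²(T_1/T_2)⁴ = (0.405)² × (0.650)⁴ = 0.02928.
F_1/F_2 = (L_1/L_2)/(d_1/d_2)² = 0.02928 / (6.00)² = 8.133×10^-4.

8.13×10^-4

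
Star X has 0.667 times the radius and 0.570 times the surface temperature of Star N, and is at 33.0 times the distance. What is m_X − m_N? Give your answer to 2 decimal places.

10.91

L_X/L_N = (0.667)²(0.570)⁴ = 0.04696.
F_X/F_N = (L_X/L_N)/(d_X/d_N)² = 0.04696/1089 = 4.312×10^-5.
m_X − m_N = −2.5 log₁₀(4.312×10^-5) = 10.91.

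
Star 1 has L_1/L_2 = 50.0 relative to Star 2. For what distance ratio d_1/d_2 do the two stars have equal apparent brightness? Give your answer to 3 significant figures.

Equal flux requires L_1/d_1² = L_2/d_2², so d_1/d_2 = √(L_1/L_2)
= √(50.0) = 7.071.

7.07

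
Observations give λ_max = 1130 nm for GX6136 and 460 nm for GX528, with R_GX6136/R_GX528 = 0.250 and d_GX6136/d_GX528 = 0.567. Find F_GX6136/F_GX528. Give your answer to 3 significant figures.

Wien's law: T_GX6136/T_GX528 = λ_GX528/λ_GX6136 = 460/1130 = 0.4071.
L_GX6136/L_GX528 = (R_GX6136/R_GX528)²(T_GX6136/T_GX528)⁴ = (0.250)²(0.4071)⁴ = 0.001716.
F_GX6136/F_GX528 = (L_GX6136/L_GX528)/(d_GX6136/d_GX528)² = 0.001716/(0.567)² = 0.005339.

0.00534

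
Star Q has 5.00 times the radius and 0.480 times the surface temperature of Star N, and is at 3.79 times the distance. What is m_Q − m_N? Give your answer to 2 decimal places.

L_Q/L_N = (5.00)²(0.480)⁴ = 1.327.
F_Q/F_N = (L_Q/L_N)/(d_Q/d_N)² = 1.327/14.36 = 0.09239.
m_Q − m_N = −2.5 log₁₀(0.09239) = 2.59.

2.59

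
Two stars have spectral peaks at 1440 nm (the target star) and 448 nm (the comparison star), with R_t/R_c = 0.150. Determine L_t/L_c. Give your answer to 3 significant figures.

Wien's law gives T ∝ 1/λ_max, so T_t/T_c = λ_c/λ_t = 448/1440 = 0.3111.
Then L ∝ R²T⁴ gives L_t/L_c = (0.150)² × (0.3111)⁴ = 0.02250 × 0.009368 = 2.108×10^-4.

2.11×10^-4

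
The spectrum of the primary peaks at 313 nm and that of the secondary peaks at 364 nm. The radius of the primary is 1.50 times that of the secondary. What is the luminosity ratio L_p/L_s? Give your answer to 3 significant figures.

4.12

Wien's law gives T ∝ 1/λ_max, so T_p/T_s = λ_s/λ_p = 364/313 = 1.163.
Then L ∝ R²T⁴ gives L_p/L_s = (1.50)² × (1.163)⁴ = 2.250 × 1.829 = 4.115.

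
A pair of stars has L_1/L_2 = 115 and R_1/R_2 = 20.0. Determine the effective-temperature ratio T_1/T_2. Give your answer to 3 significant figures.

0.732

L ∝ R²T⁴ gives T ∝ (L/R²)^(1/4), so
T_1/T_2 = (115 / 20.0²)^(1/4) = (0.2875)^(1/4) = 0.7323.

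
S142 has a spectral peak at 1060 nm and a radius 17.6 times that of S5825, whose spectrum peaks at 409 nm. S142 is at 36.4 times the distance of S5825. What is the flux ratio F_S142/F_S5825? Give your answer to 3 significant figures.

Wien's law: T_S142/T_S5825 = λ_S5825/λ_S142 = 409/1060 = 0.3858.
L_S142/L_S5825 = (R_S142/R_S5825)²(T_S142/T_S5825)⁴ = (17.6)²(0.3858)⁴ = 6.866.
F_S142/F_S5825 = (L_S142/L_S5825)/(d_S142/d_S5825)² = 6.866/(36.4)² = 0.005182.

0.00518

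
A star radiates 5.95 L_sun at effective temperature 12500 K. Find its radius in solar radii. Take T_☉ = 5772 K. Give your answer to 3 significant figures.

R/R_☉ = √(L/L_☉) / (T/T_☉)² = √(5.95) / (2.166)²
       = 2.439 / 4.690 = 0.5201.

0.520 solar radii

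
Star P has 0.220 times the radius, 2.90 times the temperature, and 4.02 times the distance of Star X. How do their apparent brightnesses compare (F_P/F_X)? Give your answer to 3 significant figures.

L_P/L_X = (R_P/R_X)²(T_P/T_X)⁴ = (0.220)² × (2.90)⁴ = 3.423.
F_P/F_X = (L_P/L_X)/(d_P/d_X)² = 3.423 / (4.02)² = 0.2118.

0.212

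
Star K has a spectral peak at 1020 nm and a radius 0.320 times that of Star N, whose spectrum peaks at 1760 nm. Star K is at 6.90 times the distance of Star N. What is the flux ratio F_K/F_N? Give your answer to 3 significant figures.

0.0191

Wien's law: T_K/T_N = λ_N/λ_K = 1760/1020 = 1.725.
L_K/L_N = (R_K/R_N)²(T_K/T_N)⁴ = (0.320)²(1.725)⁴ = 0.9077.
F_K/F_N = (L_K/L_N)/(d_K/d_N)² = 0.9077/(6.90)² = 0.01907.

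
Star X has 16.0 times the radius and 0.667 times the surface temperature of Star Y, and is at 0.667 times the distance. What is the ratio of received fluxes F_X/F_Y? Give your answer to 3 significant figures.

L_X/L_Y = (R_X/R_Y)²(T_X/T_Y)⁴ = (16.0)² × (0.667)⁴ = 50.67.
F_X/F_Y = (L_X/L_Y)/(d_X/d_Y)² = 50.67 / (0.667)² = 113.9.

114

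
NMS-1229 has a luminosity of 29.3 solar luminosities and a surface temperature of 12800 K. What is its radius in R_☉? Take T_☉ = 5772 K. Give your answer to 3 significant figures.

1.10 R_☉

R/R_☉ = √(L/L_☉) / (T/T_☉)² = √(29.3) / (2.218)²
       = 5.413 / 4.918 = 1.101.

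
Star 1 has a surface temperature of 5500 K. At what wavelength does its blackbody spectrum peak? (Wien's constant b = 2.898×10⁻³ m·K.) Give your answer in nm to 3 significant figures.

527 nm

λ_max = b/T = 2.898×10⁻³ / 5500 = 5.27×10^-7 m = 526.9 nm.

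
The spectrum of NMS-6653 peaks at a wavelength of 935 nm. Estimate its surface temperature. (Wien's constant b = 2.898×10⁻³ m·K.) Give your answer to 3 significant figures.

T = b/λ_max = 2.898×10⁻³ / (935×10⁻⁹) = 3099 K.

3.10×10^3 K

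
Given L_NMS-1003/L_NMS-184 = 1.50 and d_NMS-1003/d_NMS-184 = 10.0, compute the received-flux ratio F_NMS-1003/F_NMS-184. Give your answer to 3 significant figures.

F = L/(4πd²), so F_NMS-1003/F_NMS-184 = (L_NMS-1003/L_NMS-184) / (d_NMS-1003/d_NMS-184)²
= 1.50 / (10.0)² = 1.50 / 100.0 = 0.01500.

0.0150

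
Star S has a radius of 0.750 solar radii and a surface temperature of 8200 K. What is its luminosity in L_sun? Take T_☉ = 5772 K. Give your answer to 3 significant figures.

L/L_☉ = (R/R_☉)² (T/T_☉)⁴ = (0.750)² × (8200/5772)⁴
       = 0.5625 × (1.421)⁴ = 0.5625 × 4.073 = 2.291.

2.29 L_sun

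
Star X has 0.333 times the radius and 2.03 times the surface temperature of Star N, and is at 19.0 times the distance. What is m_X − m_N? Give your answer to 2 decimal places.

5.71

L_X/L_N = (0.333)²(2.03)⁴ = 1.883.
F_X/F_N = (L_X/L_N)/(d_X/d_N)² = 1.883/361.0 = 0.005216.
m_X − m_N = −2.5 log₁₀(0.005216) = 5.71.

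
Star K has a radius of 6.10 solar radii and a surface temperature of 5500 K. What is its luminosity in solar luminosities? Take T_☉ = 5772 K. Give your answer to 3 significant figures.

L/L_☉ = (R/R_☉)² (T/T_☉)⁴ = (6.10)² × (5500/5772)⁴
       = 37.21 × (0.9529)⁴ = 37.21 × 0.8244 = 30.68.

30.7 solar luminosities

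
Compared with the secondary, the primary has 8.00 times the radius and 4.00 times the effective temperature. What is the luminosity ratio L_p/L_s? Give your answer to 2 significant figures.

1.6×10^4

From the Stefan–Boltzmann law, L ∝ R²T⁴, so
L_p/L_s = (R_p/R_s)² (T_p/T_s)⁴ = (8.00)² × (4.00)⁴ = 64.00 × 256.0 = 1.638×10^4.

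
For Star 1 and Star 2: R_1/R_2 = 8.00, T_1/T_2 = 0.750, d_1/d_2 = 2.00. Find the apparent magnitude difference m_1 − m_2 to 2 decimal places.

L_1/L_2 = (8.00)²(0.750)⁴ = 20.25.
F_1/F_2 = (L_1/L_2)/(d_1/d_2)² = 20.25/4.000 = 5.062.
m_1 − m_2 = −2.5 log₁₀(5.062) = -1.76.

-1.76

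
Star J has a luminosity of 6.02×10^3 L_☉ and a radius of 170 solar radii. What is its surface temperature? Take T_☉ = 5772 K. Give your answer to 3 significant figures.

3.90×10^3 K

T/T_☉ = (L/L_☉)^(1/4) / (R/R_☉)^(1/2)
T = 5772 × (6.02×10^3)^(1/4) / √(170) = 5772 × 8.808 / 13.04 = 3899 K.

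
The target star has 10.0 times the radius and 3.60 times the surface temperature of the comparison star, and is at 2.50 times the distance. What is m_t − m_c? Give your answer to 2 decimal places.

L_t/L_c = (10.0)²(3.60)⁴ = 1.680×10^4.
F_t/F_c = (L_t/L_c)/(d_t/d_c)² = 1.680×10^4/6.250 = 2687.
m_t − m_c = −2.5 log₁₀(2687) = -8.57.

-8.57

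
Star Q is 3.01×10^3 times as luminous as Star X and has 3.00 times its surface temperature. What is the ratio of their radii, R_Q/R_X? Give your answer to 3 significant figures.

6.10

L ∝ R²T⁴ gives R ∝ √L / T², so
R_Q/R_X = √(3.01×10^3) / (3.00)² = 54.86 / 9.000 = 6.096.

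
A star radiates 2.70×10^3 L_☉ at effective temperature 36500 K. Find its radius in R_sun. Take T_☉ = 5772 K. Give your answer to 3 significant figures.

1.30 R_sun

R/R_☉ = √(L/L_☉) / (T/T_☉)² = √(2.70×10^3) / (6.324)²
       = 51.96 / 39.99 = 1.299.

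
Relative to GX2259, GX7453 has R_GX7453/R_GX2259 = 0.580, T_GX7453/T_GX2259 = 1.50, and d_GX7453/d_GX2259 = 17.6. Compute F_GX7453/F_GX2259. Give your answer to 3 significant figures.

L_GX7453/L_GX2259 = (R_GX7453/R_GX2259)²(T_GX7453/T_GX2259)⁴ = (0.580)² × (1.50)⁴ = 1.703.
F_GX7453/F_GX2259 = (L_GX7453/L_GX2259)/(d_GX7453/d_GX2259)² = 1.703 / (17.6)² = 0.005498.

0.00550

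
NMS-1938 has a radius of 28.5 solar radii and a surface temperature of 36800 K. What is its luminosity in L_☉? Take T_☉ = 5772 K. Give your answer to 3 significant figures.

L/L_☉ = (R/R_☉)² (T/T_☉)⁴ = (28.5)² × (36800/5772)⁴
       = 812.2 × (6.376)⁴ = 812.2 × 1652 = 1.342×10^6.

1.34×10^6 L_☉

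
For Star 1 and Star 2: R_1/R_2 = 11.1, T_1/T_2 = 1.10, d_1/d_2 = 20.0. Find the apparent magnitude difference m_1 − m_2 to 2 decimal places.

0.86

L_1/L_2 = (11.1)²(1.10)⁴ = 180.4.
F_1/F_2 = (L_1/L_2)/(d_1/d_2)² = 180.4/400.0 = 0.4510.
m_1 − m_2 = −2.5 log₁₀(0.4510) = 0.86.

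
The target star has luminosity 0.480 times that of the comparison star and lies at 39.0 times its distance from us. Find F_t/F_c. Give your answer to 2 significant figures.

3.2×10^-4

F = L/(4πd²), so F_t/F_c = (L_t/L_c) / (d_t/d_c)²
= 0.480 / (39.0)² = 0.480 / 1521 = 3.156×10^-4.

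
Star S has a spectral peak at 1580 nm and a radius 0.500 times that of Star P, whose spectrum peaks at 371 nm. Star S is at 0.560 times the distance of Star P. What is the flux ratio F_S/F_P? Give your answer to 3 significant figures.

0.00242

Wien's law: T_S/T_P = λ_P/λ_S = 371/1580 = 0.2348.
L_S/L_P = (R_S/R_P)²(T_S/T_P)⁴ = (0.500)²(0.2348)⁴ = 7.600×10^-4.
F_S/F_P = (L_S/L_P)/(d_S/d_P)² = 7.600×10^-4/(0.560)² = 0.002423.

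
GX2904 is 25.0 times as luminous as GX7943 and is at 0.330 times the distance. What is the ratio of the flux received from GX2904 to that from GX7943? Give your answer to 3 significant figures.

F = L/(4πd²), so F_GX2904/F_GX7943 = (L_GX2904/L_GX7943) / (d_GX2904/d_GX7943)²
= 25.0 / (0.330)² = 25.0 / 0.1089 = 229.6.

230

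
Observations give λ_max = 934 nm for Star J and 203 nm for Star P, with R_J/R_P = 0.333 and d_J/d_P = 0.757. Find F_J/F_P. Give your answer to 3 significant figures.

Wien's law: T_J/T_P = λ_P/λ_J = 203/934 = 0.2173.
L_J/L_P = (R_J/R_P)²(T_J/T_P)⁴ = (0.333)²(0.2173)⁴ = 2.474×10^-4.
F_J/F_P = (L_J/L_P)/(d_J/d_P)² = 2.474×10^-4/(0.757)² = 4.318×10^-4.

4.32×10^-4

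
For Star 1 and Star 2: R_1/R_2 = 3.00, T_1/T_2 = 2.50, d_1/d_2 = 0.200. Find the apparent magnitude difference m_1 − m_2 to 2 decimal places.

L_1/L_2 = (3.00)²(2.50)⁴ = 351.6.
F_1/F_2 = (L_1/L_2)/(d_1/d_2)² = 351.6/0.04000 = 8789.
m_1 − m_2 = −2.5 log₁₀(8789) = -9.86.

-9.86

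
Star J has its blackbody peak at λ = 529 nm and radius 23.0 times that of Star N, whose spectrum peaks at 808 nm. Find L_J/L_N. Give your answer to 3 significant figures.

Wien's law gives T ∝ 1/λ_max, so T_J/T_N = λ_N/λ_J = 808/529 = 1.527.
Then L ∝ R²T⁴ gives L_J/L_N = (23.0)² × (1.527)⁴ = 529.0 × 5.443 = 2879.

2.88×10^3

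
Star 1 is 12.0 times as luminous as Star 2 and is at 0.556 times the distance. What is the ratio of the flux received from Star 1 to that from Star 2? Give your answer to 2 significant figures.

F = L/(4πd²), so F_1/F_2 = (L_1/L_2) / (d_1/d_2)²
= 12.0 / (0.556)² = 12.0 / 0.3091 = 38.82.

39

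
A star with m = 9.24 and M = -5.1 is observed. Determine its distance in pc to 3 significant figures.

7.38×10^3 pc

m − M = 5 log₁₀(d/10 pc)
9.24 − (-5.1) = 14.34 = 5 log₁₀(d/10)
d = 10 × 10^(14.34/5) = 10 × 10^2.868 = 7379 pc.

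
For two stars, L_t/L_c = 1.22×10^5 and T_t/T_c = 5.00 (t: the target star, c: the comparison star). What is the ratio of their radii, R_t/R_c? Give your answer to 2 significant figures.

14

L ∝ R²T⁴ gives R ∝ √L / T², so
R_t/R_c = √(1.22×10^5) / (5.00)² = 349.3 / 25.00 = 13.97.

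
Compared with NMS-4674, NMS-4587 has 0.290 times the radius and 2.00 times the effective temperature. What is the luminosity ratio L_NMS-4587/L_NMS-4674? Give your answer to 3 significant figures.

From the Stefan–Boltzmann law, L ∝ R²T⁴, so
L_NMS-4587/L_NMS-4674 = (R_NMS-4587/R_NMS-4674)² (T_NMS-4587/T_NMS-4674)⁴ = (0.290)² × (2.00)⁴ = 0.08410 × 16.00 = 1.346.

1.35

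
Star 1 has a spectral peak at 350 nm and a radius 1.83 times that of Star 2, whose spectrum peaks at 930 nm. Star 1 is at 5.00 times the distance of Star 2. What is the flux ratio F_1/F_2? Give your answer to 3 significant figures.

Wien's law: T_1/T_2 = λ_2/λ_1 = 930/350 = 2.657.
L_1/L_2 = (R_1/R_2)²(T_1/T_2)⁴ = (1.83)²(2.657)⁴ = 166.9.
F_1/F_2 = (L_1/L_2)/(d_1/d_2)² = 166.9/(5.00)² = 6.678.

6.68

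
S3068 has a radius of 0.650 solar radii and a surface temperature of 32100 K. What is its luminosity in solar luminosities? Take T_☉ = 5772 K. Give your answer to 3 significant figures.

L/L_☉ = (R/R_☉)² (T/T_☉)⁴ = (0.650)² × (32100/5772)⁴
       = 0.4225 × (5.561)⁴ = 0.4225 × 956.6 = 404.1.

404 solar luminosities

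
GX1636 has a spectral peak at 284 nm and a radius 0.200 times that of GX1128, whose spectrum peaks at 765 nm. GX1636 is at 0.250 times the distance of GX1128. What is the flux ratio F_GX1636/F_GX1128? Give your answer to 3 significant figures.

Wien's law: T_GX1636/T_GX1128 = λ_GX1128/λ_GX1636 = 765/284 = 2.694.
L_GX1636/L_GX1128 = (R_GX1636/R_GX1128)²(T_GX1636/T_GX1128)⁴ = (0.200)²(2.694)⁴ = 2.106.
F_GX1636/F_GX1128 = (L_GX1636/L_GX1128)/(d_GX1636/d_GX1128)² = 2.106/(0.250)² = 33.69.

33.7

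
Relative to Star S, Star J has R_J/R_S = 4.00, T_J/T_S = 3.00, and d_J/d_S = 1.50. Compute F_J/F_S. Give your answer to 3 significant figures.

L_J/L_S = (R_J/R_S)²(T_J/T_S)⁴ = (4.00)² × (3.00)⁴ = 1296.
F_J/F_S = (L_J/L_S)/(d_J/d_S)² = 1296 / (1.50)² = 576.0.

576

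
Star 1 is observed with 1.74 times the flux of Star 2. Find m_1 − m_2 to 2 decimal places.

m_1 − m_2 = −2.5 log₁₀(F_1/F_2) = −2.5 log₁₀(1.74) = −2.5 × (0.241) = -0.601.

-0.60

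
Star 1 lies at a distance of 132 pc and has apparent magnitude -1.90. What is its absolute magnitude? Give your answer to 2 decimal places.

-7.50

M = m − 5 log₁₀(d/10 pc) = -1.90 − 5 log₁₀(132/10)
  = -1.90 − 5 × 1.121 = -1.90 − 5.60 = -7.50.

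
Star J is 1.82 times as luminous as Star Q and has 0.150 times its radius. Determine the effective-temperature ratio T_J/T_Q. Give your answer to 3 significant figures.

3.00

L ∝ R²T⁴ gives T ∝ (L/R²)^(1/4), so
T_J/T_Q = (1.82 / 0.150²)^(1/4) = (80.89)^(1/4) = 2.999.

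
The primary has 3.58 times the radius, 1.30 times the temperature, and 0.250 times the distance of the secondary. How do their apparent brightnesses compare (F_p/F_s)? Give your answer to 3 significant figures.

586

L_p/L_s = (R_p/R_s)²(T_p/T_s)⁴ = (3.58)² × (1.30)⁴ = 36.60.
F_p/F_s = (L_p/L_s)/(d_p/d_s)² = 36.60 / (0.250)² = 585.7.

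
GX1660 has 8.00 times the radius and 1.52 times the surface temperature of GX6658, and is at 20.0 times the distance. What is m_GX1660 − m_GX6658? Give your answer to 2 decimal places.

0.17

L_GX1660/L_GX6658 = (8.00)²(1.52)⁴ = 341.6.
F_GX1660/F_GX6658 = (L_GX1660/L_GX6658)/(d_GX1660/d_GX6658)² = 341.6/400.0 = 0.8541.
m_GX1660 − m_GX6658 = −2.5 log₁₀(0.8541) = 0.17.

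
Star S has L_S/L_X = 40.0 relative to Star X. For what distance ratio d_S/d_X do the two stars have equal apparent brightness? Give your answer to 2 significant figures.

Equal flux requires L_S/d_S² = L_X/d_X², so d_S/d_X = √(L_S/L_X)
= √(40.0) = 6.325.

6.3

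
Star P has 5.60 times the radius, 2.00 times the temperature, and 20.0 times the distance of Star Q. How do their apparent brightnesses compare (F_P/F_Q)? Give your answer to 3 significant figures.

1.25

L_P/L_Q = (R_P/R_Q)²(T_P/T_Q)⁴ = (5.60)² × (2.00)⁴ = 501.8.
F_P/F_Q = (L_P/L_Q)/(d_P/d_Q)² = 501.8 / (20.0)² = 1.254.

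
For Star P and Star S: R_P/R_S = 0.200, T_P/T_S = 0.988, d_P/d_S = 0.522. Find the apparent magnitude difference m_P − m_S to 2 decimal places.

2.14

L_P/L_S = (0.200)²(0.988)⁴ = 0.03811.
F_P/F_S = (L_P/L_S)/(d_P/d_S)² = 0.03811/0.2725 = 0.1399.
m_P − m_S = −2.5 log₁₀(0.1399) = 2.14.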